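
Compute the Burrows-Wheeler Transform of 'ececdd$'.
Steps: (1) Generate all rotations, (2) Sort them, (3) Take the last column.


Rotations (sorted):
  0: $ececdd -> last char: d
  1: cdd$ece -> last char: e
  2: cecdd$e -> last char: e
  3: d$ececd -> last char: d
  4: dd$ecec -> last char: c
  5: ecdd$ec -> last char: c
  6: ececdd$ -> last char: $


BWT = deedcc$


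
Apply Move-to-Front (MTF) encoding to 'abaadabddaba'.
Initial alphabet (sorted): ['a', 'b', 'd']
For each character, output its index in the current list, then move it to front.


MTF encoding:
'a': index 0 in ['a', 'b', 'd'] -> ['a', 'b', 'd']
'b': index 1 in ['a', 'b', 'd'] -> ['b', 'a', 'd']
'a': index 1 in ['b', 'a', 'd'] -> ['a', 'b', 'd']
'a': index 0 in ['a', 'b', 'd'] -> ['a', 'b', 'd']
'd': index 2 in ['a', 'b', 'd'] -> ['d', 'a', 'b']
'a': index 1 in ['d', 'a', 'b'] -> ['a', 'd', 'b']
'b': index 2 in ['a', 'd', 'b'] -> ['b', 'a', 'd']
'd': index 2 in ['b', 'a', 'd'] -> ['d', 'b', 'a']
'd': index 0 in ['d', 'b', 'a'] -> ['d', 'b', 'a']
'a': index 2 in ['d', 'b', 'a'] -> ['a', 'd', 'b']
'b': index 2 in ['a', 'd', 'b'] -> ['b', 'a', 'd']
'a': index 1 in ['b', 'a', 'd'] -> ['a', 'b', 'd']


Output: [0, 1, 1, 0, 2, 1, 2, 2, 0, 2, 2, 1]


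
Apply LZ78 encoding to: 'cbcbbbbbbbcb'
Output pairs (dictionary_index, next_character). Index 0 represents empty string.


LZ78 encoding steps:
Dictionary: {0: ''}
Step 1: w='' (idx 0), next='c' -> output (0, 'c'), add 'c' as idx 1
Step 2: w='' (idx 0), next='b' -> output (0, 'b'), add 'b' as idx 2
Step 3: w='c' (idx 1), next='b' -> output (1, 'b'), add 'cb' as idx 3
Step 4: w='b' (idx 2), next='b' -> output (2, 'b'), add 'bb' as idx 4
Step 5: w='bb' (idx 4), next='b' -> output (4, 'b'), add 'bbb' as idx 5
Step 6: w='b' (idx 2), next='c' -> output (2, 'c'), add 'bc' as idx 6
Step 7: w='b' (idx 2), end of input -> output (2, '')


Encoded: [(0, 'c'), (0, 'b'), (1, 'b'), (2, 'b'), (4, 'b'), (2, 'c'), (2, '')]


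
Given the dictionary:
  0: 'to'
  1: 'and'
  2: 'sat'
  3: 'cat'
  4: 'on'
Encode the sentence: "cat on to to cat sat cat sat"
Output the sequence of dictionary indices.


Look up each word in the dictionary:
  'cat' -> 3
  'on' -> 4
  'to' -> 0
  'to' -> 0
  'cat' -> 3
  'sat' -> 2
  'cat' -> 3
  'sat' -> 2

Encoded: [3, 4, 0, 0, 3, 2, 3, 2]


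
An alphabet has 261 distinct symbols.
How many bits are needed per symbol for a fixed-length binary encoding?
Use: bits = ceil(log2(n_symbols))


log2(261) = 8.0279
Bracket: 2^8 = 256 < 261 <= 2^9 = 512
So ceil(log2(261)) = 9

bits = ceil(log2(261)) = ceil(8.0279) = 9 bits


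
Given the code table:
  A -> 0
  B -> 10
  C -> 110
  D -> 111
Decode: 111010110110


Decoding:
111 -> D
0 -> A
10 -> B
110 -> C
110 -> C


Result: DABCC


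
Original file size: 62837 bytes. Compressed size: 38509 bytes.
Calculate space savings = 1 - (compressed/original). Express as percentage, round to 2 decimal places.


ratio = compressed/original = 38509/62837 = 0.61284
savings = 1 - ratio = 1 - 0.61284 = 0.38716
as a percentage: 0.38716 * 100 = 38.72%

Space savings = 1 - 38509/62837 = 38.72%


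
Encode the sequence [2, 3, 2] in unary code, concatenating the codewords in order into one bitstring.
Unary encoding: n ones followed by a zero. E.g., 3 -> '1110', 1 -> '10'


Encode each number as n ones followed by a terminating 0:
  2 -> 110 (3 bits)
  3 -> 1110 (4 bits)
  2 -> 110 (3 bits)
Total length = 3 + 4 + 3 = 10 bits.

Unary([2, 3, 2]) = 1101110110 (10 bits)


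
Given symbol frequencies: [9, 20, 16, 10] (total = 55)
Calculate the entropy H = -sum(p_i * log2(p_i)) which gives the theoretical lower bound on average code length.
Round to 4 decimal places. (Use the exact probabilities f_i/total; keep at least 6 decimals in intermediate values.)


Per-symbol terms -p_i * log2(p_i) with p_i = f_i/55:
  p = 9/55 = 0.163636: log2(p) = -2.611435, -p*log2(p) = 0.427326
  p = 20/55 = 0.363636: log2(p) = -1.459432, -p*log2(p) = 0.530702
  p = 16/55 = 0.290909: log2(p) = -1.781360, -p*log2(p) = 0.518214
  p = 10/55 = 0.181818: log2(p) = -2.459432, -p*log2(p) = 0.447169
H = 0.427326 + 0.530702 + 0.518214 + 0.447169 = 1.923411

H = 1.9234 bits/symbol


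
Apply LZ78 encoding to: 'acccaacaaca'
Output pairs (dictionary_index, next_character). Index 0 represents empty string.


LZ78 encoding steps:
Dictionary: {0: ''}
Step 1: w='' (idx 0), next='a' -> output (0, 'a'), add 'a' as idx 1
Step 2: w='' (idx 0), next='c' -> output (0, 'c'), add 'c' as idx 2
Step 3: w='c' (idx 2), next='c' -> output (2, 'c'), add 'cc' as idx 3
Step 4: w='a' (idx 1), next='a' -> output (1, 'a'), add 'aa' as idx 4
Step 5: w='c' (idx 2), next='a' -> output (2, 'a'), add 'ca' as idx 5
Step 6: w='a' (idx 1), next='c' -> output (1, 'c'), add 'ac' as idx 6
Step 7: w='a' (idx 1), end of input -> output (1, '')


Encoded: [(0, 'a'), (0, 'c'), (2, 'c'), (1, 'a'), (2, 'a'), (1, 'c'), (1, '')]


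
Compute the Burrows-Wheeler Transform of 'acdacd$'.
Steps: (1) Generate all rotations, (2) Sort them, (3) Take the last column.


Rotations (sorted):
  0: $acdacd -> last char: d
  1: acd$acd -> last char: d
  2: acdacd$ -> last char: $
  3: cd$acda -> last char: a
  4: cdacd$a -> last char: a
  5: d$acdac -> last char: c
  6: dacd$ac -> last char: c


BWT = dd$aacc


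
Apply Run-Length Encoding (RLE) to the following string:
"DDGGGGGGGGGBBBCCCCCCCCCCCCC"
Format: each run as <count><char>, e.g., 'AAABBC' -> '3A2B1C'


Scanning runs left to right:
  i=0: run of 'D' x 2 -> '2D'
  i=2: run of 'G' x 9 -> '9G'
  i=11: run of 'B' x 3 -> '3B'
  i=14: run of 'C' x 13 -> '13C'

RLE = 2D9G3B13C


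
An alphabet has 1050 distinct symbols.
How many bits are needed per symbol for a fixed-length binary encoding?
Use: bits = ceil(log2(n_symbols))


log2(1050) = 10.0362
Bracket: 2^10 = 1024 < 1050 <= 2^11 = 2048
So ceil(log2(1050)) = 11

bits = ceil(log2(1050)) = ceil(10.0362) = 11 bits


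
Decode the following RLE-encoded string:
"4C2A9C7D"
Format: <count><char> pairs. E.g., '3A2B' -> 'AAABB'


Expanding each <count><char> pair:
  4C -> 'CCCC'
  2A -> 'AA'
  9C -> 'CCCCCCCCC'
  7D -> 'DDDDDDD'

Decoded = CCCCAACCCCCCCCCDDDDDDD


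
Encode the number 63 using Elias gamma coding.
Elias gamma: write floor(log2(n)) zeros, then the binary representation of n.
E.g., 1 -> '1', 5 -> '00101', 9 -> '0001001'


num_bits = floor(log2(63)) + 1 = 6
leading_zeros = num_bits - 1 = 5
binary(63) = 111111

Elias gamma(63) = '00000' + '111111' = 00000111111 (11 bits)


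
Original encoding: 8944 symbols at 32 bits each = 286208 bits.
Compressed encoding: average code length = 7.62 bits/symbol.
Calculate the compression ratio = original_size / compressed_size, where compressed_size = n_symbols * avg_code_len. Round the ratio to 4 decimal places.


original_size = n_symbols * orig_bits = 8944 * 32 = 286208 bits
compressed_size = n_symbols * avg_code_len = 8944 * 7.62 = 68153.28 bits
ratio = original_size / compressed_size = 286208 / 68153.28 = 4.1995

Compression ratio = 4.1995


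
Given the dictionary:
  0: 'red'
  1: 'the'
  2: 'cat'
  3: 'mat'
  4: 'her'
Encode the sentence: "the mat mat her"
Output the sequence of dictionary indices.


Look up each word in the dictionary:
  'the' -> 1
  'mat' -> 3
  'mat' -> 3
  'her' -> 4

Encoded: [1, 3, 3, 4]


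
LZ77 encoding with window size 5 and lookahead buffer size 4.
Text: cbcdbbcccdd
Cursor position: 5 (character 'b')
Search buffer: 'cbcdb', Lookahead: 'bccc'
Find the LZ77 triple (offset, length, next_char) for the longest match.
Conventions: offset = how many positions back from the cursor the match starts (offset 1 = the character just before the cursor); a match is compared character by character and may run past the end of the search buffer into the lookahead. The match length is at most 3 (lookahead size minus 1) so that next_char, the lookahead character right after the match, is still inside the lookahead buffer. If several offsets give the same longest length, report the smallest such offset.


Try each offset into the search buffer:
  offset=1 (pos 4, char 'b'): match length 1
  offset=2 (pos 3, char 'd'): match length 0
  offset=3 (pos 2, char 'c'): match length 0
  offset=4 (pos 1, char 'b'): match length 2
  offset=5 (pos 0, char 'c'): match length 0
Longest match has length 2 at offset 4.
next_char = character at position 5 + 2 = 7 -> 'c'

Best match: offset=4, length=2 (matching 'bc' starting at position 1)
LZ77 triple: (4, 2, 'c')


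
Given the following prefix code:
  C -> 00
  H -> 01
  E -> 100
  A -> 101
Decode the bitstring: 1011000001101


Decoding step by step:
Bits 101 -> A
Bits 100 -> E
Bits 00 -> C
Bits 01 -> H
Bits 101 -> A


Decoded message: AECHA


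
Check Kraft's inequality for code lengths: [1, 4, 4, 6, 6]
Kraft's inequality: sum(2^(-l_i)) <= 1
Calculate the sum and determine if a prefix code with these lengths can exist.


Sum = 2^(-1) + 2^(-4) + 2^(-4) + 2^(-6) + 2^(-6)
    = 0.5 + 0.0625 + 0.0625 + 0.015625 + 0.015625
    = 42/64 = 0.65625
Since 0.65625 <= 1, Kraft's inequality IS satisfied.
A prefix code with these lengths CAN exist.

Kraft sum = 0.65625. Satisfied.


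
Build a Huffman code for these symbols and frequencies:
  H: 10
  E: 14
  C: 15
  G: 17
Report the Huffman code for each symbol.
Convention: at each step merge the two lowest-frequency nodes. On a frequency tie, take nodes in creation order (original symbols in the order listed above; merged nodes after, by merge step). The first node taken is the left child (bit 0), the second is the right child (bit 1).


Huffman tree construction:
Step 1: Merge H(10) + E(14) = 24
Step 2: Merge C(15) + G(17) = 32
Step 3: Merge (H+E)(24) + (C+G)(32) = 56
Read each symbol's code off the tree from the root (left child = 0, right child = 1).

Codes:
  H: 00 (length 2)
  E: 01 (length 2)
  C: 10 (length 2)
  G: 11 (length 2)
Average code length: 112/56 = 2.0000 bits/symbol


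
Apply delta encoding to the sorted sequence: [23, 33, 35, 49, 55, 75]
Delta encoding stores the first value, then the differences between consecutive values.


First value: 23
Deltas:
  33 - 23 = 10
  35 - 33 = 2
  49 - 35 = 14
  55 - 49 = 6
  75 - 55 = 20


Delta encoded: [23, 10, 2, 14, 6, 20]


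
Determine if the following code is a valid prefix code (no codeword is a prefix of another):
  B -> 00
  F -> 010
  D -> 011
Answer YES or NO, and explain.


Checking each pair (does one codeword prefix another?):
  B='00' vs F='010': no prefix
  B='00' vs D='011': no prefix
  F='010' vs B='00': no prefix
  F='010' vs D='011': no prefix
  D='011' vs B='00': no prefix
  D='011' vs F='010': no prefix
No violation found over all pairs.

YES -- this is a valid prefix code. No codeword is a prefix of any other codeword.


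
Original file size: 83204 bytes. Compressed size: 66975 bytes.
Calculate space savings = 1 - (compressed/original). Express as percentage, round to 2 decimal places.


ratio = compressed/original = 66975/83204 = 0.804949
savings = 1 - ratio = 1 - 0.804949 = 0.195051
as a percentage: 0.195051 * 100 = 19.51%

Space savings = 1 - 66975/83204 = 19.51%


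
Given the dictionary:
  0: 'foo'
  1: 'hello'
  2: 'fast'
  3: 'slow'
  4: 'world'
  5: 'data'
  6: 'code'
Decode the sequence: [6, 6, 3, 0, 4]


Look up each index in the dictionary:
  6 -> 'code'
  6 -> 'code'
  3 -> 'slow'
  0 -> 'foo'
  4 -> 'world'

Decoded: "code code slow foo world"


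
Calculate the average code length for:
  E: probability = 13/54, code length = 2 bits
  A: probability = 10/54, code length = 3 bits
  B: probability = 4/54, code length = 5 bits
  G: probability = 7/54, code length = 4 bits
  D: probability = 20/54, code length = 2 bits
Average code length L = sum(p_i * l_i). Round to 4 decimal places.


Weighted contributions p_i * l_i:
  E: (13/54) * 2 = 26/54
  A: (10/54) * 3 = 30/54
  B: (4/54) * 5 = 20/54
  G: (7/54) * 4 = 28/54
  D: (20/54) * 2 = 40/54
Sum = (26 + 30 + 20 + 28 + 40)/54 = 144/54

L = 144/54 = 2.6667 bits/symbol


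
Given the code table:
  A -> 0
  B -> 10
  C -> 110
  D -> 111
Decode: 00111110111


Decoding:
0 -> A
0 -> A
111 -> D
110 -> C
111 -> D


Result: AADCD


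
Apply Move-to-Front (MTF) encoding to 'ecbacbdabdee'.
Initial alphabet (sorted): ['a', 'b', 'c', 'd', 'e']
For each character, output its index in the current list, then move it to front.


MTF encoding:
'e': index 4 in ['a', 'b', 'c', 'd', 'e'] -> ['e', 'a', 'b', 'c', 'd']
'c': index 3 in ['e', 'a', 'b', 'c', 'd'] -> ['c', 'e', 'a', 'b', 'd']
'b': index 3 in ['c', 'e', 'a', 'b', 'd'] -> ['b', 'c', 'e', 'a', 'd']
'a': index 3 in ['b', 'c', 'e', 'a', 'd'] -> ['a', 'b', 'c', 'e', 'd']
'c': index 2 in ['a', 'b', 'c', 'e', 'd'] -> ['c', 'a', 'b', 'e', 'd']
'b': index 2 in ['c', 'a', 'b', 'e', 'd'] -> ['b', 'c', 'a', 'e', 'd']
'd': index 4 in ['b', 'c', 'a', 'e', 'd'] -> ['d', 'b', 'c', 'a', 'e']
'a': index 3 in ['d', 'b', 'c', 'a', 'e'] -> ['a', 'd', 'b', 'c', 'e']
'b': index 2 in ['a', 'd', 'b', 'c', 'e'] -> ['b', 'a', 'd', 'c', 'e']
'd': index 2 in ['b', 'a', 'd', 'c', 'e'] -> ['d', 'b', 'a', 'c', 'e']
'e': index 4 in ['d', 'b', 'a', 'c', 'e'] -> ['e', 'd', 'b', 'a', 'c']
'e': index 0 in ['e', 'd', 'b', 'a', 'c'] -> ['e', 'd', 'b', 'a', 'c']


Output: [4, 3, 3, 3, 2, 2, 4, 3, 2, 2, 4, 0]


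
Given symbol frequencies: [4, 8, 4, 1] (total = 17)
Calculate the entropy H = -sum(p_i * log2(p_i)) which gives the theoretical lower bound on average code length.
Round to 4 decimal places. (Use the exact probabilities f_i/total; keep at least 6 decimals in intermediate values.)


Per-symbol terms -p_i * log2(p_i) with p_i = f_i/17:
  p = 4/17 = 0.235294: log2(p) = -2.087463, -p*log2(p) = 0.491168
  p = 8/17 = 0.470588: log2(p) = -1.087463, -p*log2(p) = 0.511747
  p = 4/17 = 0.235294: log2(p) = -2.087463, -p*log2(p) = 0.491168
  p = 1/17 = 0.058824: log2(p) = -4.087463, -p*log2(p) = 0.240439
H = 0.491168 + 0.511747 + 0.491168 + 0.240439 = 1.734522

H = 1.7345 bits/symbol


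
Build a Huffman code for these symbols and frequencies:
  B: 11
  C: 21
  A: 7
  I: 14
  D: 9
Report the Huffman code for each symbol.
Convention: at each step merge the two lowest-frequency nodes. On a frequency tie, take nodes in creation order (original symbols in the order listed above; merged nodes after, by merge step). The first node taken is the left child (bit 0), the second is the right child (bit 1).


Huffman tree construction:
Step 1: Merge A(7) + D(9) = 16
Step 2: Merge B(11) + I(14) = 25
Step 3: Merge (A+D)(16) + C(21) = 37
Step 4: Merge (B+I)(25) + ((A+D)+C)(37) = 62
Read each symbol's code off the tree from the root (left child = 0, right child = 1).

Codes:
  B: 00 (length 2)
  C: 11 (length 2)
  A: 100 (length 3)
  I: 01 (length 2)
  D: 101 (length 3)
Average code length: 140/62 = 2.2581 bits/symbol


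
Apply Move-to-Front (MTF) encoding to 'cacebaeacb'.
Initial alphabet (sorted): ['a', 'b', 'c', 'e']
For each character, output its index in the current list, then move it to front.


MTF encoding:
'c': index 2 in ['a', 'b', 'c', 'e'] -> ['c', 'a', 'b', 'e']
'a': index 1 in ['c', 'a', 'b', 'e'] -> ['a', 'c', 'b', 'e']
'c': index 1 in ['a', 'c', 'b', 'e'] -> ['c', 'a', 'b', 'e']
'e': index 3 in ['c', 'a', 'b', 'e'] -> ['e', 'c', 'a', 'b']
'b': index 3 in ['e', 'c', 'a', 'b'] -> ['b', 'e', 'c', 'a']
'a': index 3 in ['b', 'e', 'c', 'a'] -> ['a', 'b', 'e', 'c']
'e': index 2 in ['a', 'b', 'e', 'c'] -> ['e', 'a', 'b', 'c']
'a': index 1 in ['e', 'a', 'b', 'c'] -> ['a', 'e', 'b', 'c']
'c': index 3 in ['a', 'e', 'b', 'c'] -> ['c', 'a', 'e', 'b']
'b': index 3 in ['c', 'a', 'e', 'b'] -> ['b', 'c', 'a', 'e']


Output: [2, 1, 1, 3, 3, 3, 2, 1, 3, 3]


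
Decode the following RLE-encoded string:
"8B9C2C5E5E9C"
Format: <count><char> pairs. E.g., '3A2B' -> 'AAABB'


Expanding each <count><char> pair:
  8B -> 'BBBBBBBB'
  9C -> 'CCCCCCCCC'
  2C -> 'CC'
  5E -> 'EEEEE'
  5E -> 'EEEEE'
  9C -> 'CCCCCCCCC'

Decoded = BBBBBBBBCCCCCCCCCCCEEEEEEEEEECCCCCCCCC


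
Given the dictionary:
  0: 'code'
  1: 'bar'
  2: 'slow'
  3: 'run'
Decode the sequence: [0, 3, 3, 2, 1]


Look up each index in the dictionary:
  0 -> 'code'
  3 -> 'run'
  3 -> 'run'
  2 -> 'slow'
  1 -> 'bar'

Decoded: "code run run slow bar"


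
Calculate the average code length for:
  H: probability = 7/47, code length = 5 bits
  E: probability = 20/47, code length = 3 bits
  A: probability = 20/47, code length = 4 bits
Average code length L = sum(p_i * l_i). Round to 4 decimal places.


Weighted contributions p_i * l_i:
  H: (7/47) * 5 = 35/47
  E: (20/47) * 3 = 60/47
  A: (20/47) * 4 = 80/47
Sum = (35 + 60 + 80)/47 = 175/47

L = 175/47 = 3.7234 bits/symbol


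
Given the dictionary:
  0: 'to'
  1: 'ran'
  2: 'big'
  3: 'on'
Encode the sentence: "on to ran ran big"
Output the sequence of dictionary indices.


Look up each word in the dictionary:
  'on' -> 3
  'to' -> 0
  'ran' -> 1
  'ran' -> 1
  'big' -> 2

Encoded: [3, 0, 1, 1, 2]


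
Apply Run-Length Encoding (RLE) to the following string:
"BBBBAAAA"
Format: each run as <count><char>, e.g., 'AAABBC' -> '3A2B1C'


Scanning runs left to right:
  i=0: run of 'B' x 4 -> '4B'
  i=4: run of 'A' x 4 -> '4A'

RLE = 4B4A


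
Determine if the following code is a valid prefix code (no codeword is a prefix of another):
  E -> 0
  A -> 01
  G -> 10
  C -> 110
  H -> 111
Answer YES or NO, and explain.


Checking each pair (does one codeword prefix another?):
  E='0' vs A='01': prefix -- VIOLATION

NO -- this is NOT a valid prefix code. E (0) is a prefix of A (01).


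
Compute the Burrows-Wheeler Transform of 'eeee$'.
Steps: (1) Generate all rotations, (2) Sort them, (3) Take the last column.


Rotations (sorted):
  0: $eeee -> last char: e
  1: e$eee -> last char: e
  2: ee$ee -> last char: e
  3: eee$e -> last char: e
  4: eeee$ -> last char: $


BWT = eeee$


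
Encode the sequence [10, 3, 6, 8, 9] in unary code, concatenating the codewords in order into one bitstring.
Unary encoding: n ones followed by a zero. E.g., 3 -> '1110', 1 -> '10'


Encode each number as n ones followed by a terminating 0:
  10 -> 11111111110 (11 bits)
  3 -> 1110 (4 bits)
  6 -> 1111110 (7 bits)
  8 -> 111111110 (9 bits)
  9 -> 1111111110 (10 bits)
Total length = 11 + 4 + 7 + 9 + 10 = 41 bits.

Unary([10, 3, 6, 8, 9]) = 11111111110111011111101111111101111111110 (41 bits)


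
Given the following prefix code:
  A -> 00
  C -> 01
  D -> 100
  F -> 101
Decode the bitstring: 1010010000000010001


Decoding step by step:
Bits 101 -> F
Bits 00 -> A
Bits 100 -> D
Bits 00 -> A
Bits 00 -> A
Bits 00 -> A
Bits 100 -> D
Bits 01 -> C


Decoded message: FADAAADC


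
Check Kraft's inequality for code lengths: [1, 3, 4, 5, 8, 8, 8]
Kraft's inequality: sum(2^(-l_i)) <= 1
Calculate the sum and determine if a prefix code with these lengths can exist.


Sum = 2^(-1) + 2^(-3) + 2^(-4) + 2^(-5) + 2^(-8) + 2^(-8) + 2^(-8)
    = 0.5 + 0.125 + 0.0625 + 0.03125 + 0.00390625 + 0.00390625 + 0.00390625
    = 187/256 = 0.73046875
Since 0.73046875 <= 1, Kraft's inequality IS satisfied.
A prefix code with these lengths CAN exist.

Kraft sum = 0.73046875. Satisfied.


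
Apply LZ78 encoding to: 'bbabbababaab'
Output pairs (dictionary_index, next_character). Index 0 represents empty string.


LZ78 encoding steps:
Dictionary: {0: ''}
Step 1: w='' (idx 0), next='b' -> output (0, 'b'), add 'b' as idx 1
Step 2: w='b' (idx 1), next='a' -> output (1, 'a'), add 'ba' as idx 2
Step 3: w='b' (idx 1), next='b' -> output (1, 'b'), add 'bb' as idx 3
Step 4: w='' (idx 0), next='a' -> output (0, 'a'), add 'a' as idx 4
Step 5: w='ba' (idx 2), next='b' -> output (2, 'b'), add 'bab' as idx 5
Step 6: w='a' (idx 4), next='a' -> output (4, 'a'), add 'aa' as idx 6
Step 7: w='b' (idx 1), end of input -> output (1, '')


Encoded: [(0, 'b'), (1, 'a'), (1, 'b'), (0, 'a'), (2, 'b'), (4, 'a'), (1, '')]


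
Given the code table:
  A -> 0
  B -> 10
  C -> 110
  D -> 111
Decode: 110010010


Decoding:
110 -> C
0 -> A
10 -> B
0 -> A
10 -> B


Result: CABAB


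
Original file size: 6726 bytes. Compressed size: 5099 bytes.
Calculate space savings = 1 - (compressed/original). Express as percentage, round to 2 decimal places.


ratio = compressed/original = 5099/6726 = 0.758103
savings = 1 - ratio = 1 - 0.758103 = 0.241897
as a percentage: 0.241897 * 100 = 24.19%

Space savings = 1 - 5099/6726 = 24.19%


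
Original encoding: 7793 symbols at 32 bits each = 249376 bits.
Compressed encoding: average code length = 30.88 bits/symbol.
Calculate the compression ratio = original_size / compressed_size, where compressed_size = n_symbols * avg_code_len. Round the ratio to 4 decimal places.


original_size = n_symbols * orig_bits = 7793 * 32 = 249376 bits
compressed_size = n_symbols * avg_code_len = 7793 * 30.88 = 240647.84 bits
ratio = original_size / compressed_size = 249376 / 240647.84 = 1.0363

Compression ratio = 1.0363


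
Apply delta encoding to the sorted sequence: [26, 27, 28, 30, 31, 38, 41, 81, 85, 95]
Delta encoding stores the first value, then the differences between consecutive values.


First value: 26
Deltas:
  27 - 26 = 1
  28 - 27 = 1
  30 - 28 = 2
  31 - 30 = 1
  38 - 31 = 7
  41 - 38 = 3
  81 - 41 = 40
  85 - 81 = 4
  95 - 85 = 10


Delta encoded: [26, 1, 1, 2, 1, 7, 3, 40, 4, 10]


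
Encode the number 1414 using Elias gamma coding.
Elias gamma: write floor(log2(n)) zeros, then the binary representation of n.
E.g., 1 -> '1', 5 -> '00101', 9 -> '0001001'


num_bits = floor(log2(1414)) + 1 = 11
leading_zeros = num_bits - 1 = 10
binary(1414) = 10110000110

Elias gamma(1414) = '0000000000' + '10110000110' = 000000000010110000110 (21 bits)


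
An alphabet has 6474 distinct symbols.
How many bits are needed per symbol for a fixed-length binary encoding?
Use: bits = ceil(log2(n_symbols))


log2(6474) = 12.6604
Bracket: 2^12 = 4096 < 6474 <= 2^13 = 8192
So ceil(log2(6474)) = 13

bits = ceil(log2(6474)) = ceil(12.6604) = 13 bits


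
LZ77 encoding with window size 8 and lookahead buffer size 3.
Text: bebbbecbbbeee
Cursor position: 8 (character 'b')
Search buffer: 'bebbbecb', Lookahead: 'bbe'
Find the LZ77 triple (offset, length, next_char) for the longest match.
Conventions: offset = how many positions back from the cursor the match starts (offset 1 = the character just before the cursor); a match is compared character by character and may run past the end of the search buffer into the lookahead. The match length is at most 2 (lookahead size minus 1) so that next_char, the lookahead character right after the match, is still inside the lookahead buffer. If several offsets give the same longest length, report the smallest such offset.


Try each offset into the search buffer:
  offset=1 (pos 7, char 'b'): match length 2
  offset=2 (pos 6, char 'c'): match length 0
  offset=3 (pos 5, char 'e'): match length 0
  offset=4 (pos 4, char 'b'): match length 1
  offset=5 (pos 3, char 'b'): match length 2
  offset=6 (pos 2, char 'b'): match length 2
  offset=7 (pos 1, char 'e'): match length 0
  offset=8 (pos 0, char 'b'): match length 1
Longest match has length 2, found at offsets 1, 5, 6; take the smallest, offset 1.
next_char = character at position 8 + 2 = 10 -> 'e'

Best match: offset=1, length=2 (matching 'bb' starting at position 7)
LZ77 triple: (1, 2, 'e')


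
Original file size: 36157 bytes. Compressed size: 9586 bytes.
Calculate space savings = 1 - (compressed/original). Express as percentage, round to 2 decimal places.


ratio = compressed/original = 9586/36157 = 0.265122
savings = 1 - ratio = 1 - 0.265122 = 0.734878
as a percentage: 0.734878 * 100 = 73.49%

Space savings = 1 - 9586/36157 = 73.49%


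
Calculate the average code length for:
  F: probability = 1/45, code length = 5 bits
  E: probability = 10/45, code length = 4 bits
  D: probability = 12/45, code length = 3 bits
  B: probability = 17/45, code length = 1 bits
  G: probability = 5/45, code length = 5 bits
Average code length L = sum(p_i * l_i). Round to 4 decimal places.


Weighted contributions p_i * l_i:
  F: (1/45) * 5 = 5/45
  E: (10/45) * 4 = 40/45
  D: (12/45) * 3 = 36/45
  B: (17/45) * 1 = 17/45
  G: (5/45) * 5 = 25/45
Sum = (5 + 40 + 36 + 17 + 25)/45 = 123/45

L = 123/45 = 2.7333 bits/symbol


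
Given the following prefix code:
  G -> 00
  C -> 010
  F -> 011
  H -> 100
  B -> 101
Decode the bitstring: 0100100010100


Decoding step by step:
Bits 010 -> C
Bits 010 -> C
Bits 00 -> G
Bits 101 -> B
Bits 00 -> G


Decoded message: CCGBG


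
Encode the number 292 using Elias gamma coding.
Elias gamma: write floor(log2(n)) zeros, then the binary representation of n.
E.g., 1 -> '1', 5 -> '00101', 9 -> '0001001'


num_bits = floor(log2(292)) + 1 = 9
leading_zeros = num_bits - 1 = 8
binary(292) = 100100100

Elias gamma(292) = '00000000' + '100100100' = 00000000100100100 (17 bits)


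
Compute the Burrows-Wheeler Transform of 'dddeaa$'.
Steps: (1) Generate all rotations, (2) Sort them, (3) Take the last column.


Rotations (sorted):
  0: $dddeaa -> last char: a
  1: a$dddea -> last char: a
  2: aa$ddde -> last char: e
  3: dddeaa$ -> last char: $
  4: ddeaa$d -> last char: d
  5: deaa$dd -> last char: d
  6: eaa$ddd -> last char: d


BWT = aae$ddd


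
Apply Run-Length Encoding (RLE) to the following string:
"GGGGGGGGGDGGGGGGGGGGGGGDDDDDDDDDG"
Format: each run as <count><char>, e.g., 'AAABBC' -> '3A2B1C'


Scanning runs left to right:
  i=0: run of 'G' x 9 -> '9G'
  i=9: run of 'D' x 1 -> '1D'
  i=10: run of 'G' x 13 -> '13G'
  i=23: run of 'D' x 9 -> '9D'
  i=32: run of 'G' x 1 -> '1G'

RLE = 9G1D13G9D1G


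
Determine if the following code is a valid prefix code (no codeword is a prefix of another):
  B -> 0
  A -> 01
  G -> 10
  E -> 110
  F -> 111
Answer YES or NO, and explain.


Checking each pair (does one codeword prefix another?):
  B='0' vs A='01': prefix -- VIOLATION

NO -- this is NOT a valid prefix code. B (0) is a prefix of A (01).


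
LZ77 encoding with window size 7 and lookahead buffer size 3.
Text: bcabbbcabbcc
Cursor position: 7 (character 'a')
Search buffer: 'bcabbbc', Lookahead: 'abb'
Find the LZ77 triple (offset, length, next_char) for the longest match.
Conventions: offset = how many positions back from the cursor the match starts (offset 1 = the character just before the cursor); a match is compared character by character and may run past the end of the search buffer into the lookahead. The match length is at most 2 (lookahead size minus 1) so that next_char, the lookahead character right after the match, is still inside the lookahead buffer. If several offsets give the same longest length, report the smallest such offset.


Try each offset into the search buffer:
  offset=1 (pos 6, char 'c'): match length 0
  offset=2 (pos 5, char 'b'): match length 0
  offset=3 (pos 4, char 'b'): match length 0
  offset=4 (pos 3, char 'b'): match length 0
  offset=5 (pos 2, char 'a'): match length 2
  offset=6 (pos 1, char 'c'): match length 0
  offset=7 (pos 0, char 'b'): match length 0
Longest match has length 2 at offset 5.
next_char = character at position 7 + 2 = 9 -> 'b'

Best match: offset=5, length=2 (matching 'ab' starting at position 2)
LZ77 triple: (5, 2, 'b')


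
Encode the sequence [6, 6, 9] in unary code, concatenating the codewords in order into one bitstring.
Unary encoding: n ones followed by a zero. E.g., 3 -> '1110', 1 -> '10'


Encode each number as n ones followed by a terminating 0:
  6 -> 1111110 (7 bits)
  6 -> 1111110 (7 bits)
  9 -> 1111111110 (10 bits)
Total length = 7 + 7 + 10 = 24 bits.

Unary([6, 6, 9]) = 111111011111101111111110 (24 bits)


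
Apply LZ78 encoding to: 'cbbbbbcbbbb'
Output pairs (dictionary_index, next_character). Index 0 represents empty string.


LZ78 encoding steps:
Dictionary: {0: ''}
Step 1: w='' (idx 0), next='c' -> output (0, 'c'), add 'c' as idx 1
Step 2: w='' (idx 0), next='b' -> output (0, 'b'), add 'b' as idx 2
Step 3: w='b' (idx 2), next='b' -> output (2, 'b'), add 'bb' as idx 3
Step 4: w='bb' (idx 3), next='c' -> output (3, 'c'), add 'bbc' as idx 4
Step 5: w='bb' (idx 3), next='b' -> output (3, 'b'), add 'bbb' as idx 5
Step 6: w='b' (idx 2), end of input -> output (2, '')


Encoded: [(0, 'c'), (0, 'b'), (2, 'b'), (3, 'c'), (3, 'b'), (2, '')]


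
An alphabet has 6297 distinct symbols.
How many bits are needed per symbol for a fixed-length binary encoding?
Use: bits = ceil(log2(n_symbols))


log2(6297) = 12.6204
Bracket: 2^12 = 4096 < 6297 <= 2^13 = 8192
So ceil(log2(6297)) = 13

bits = ceil(log2(6297)) = ceil(12.6204) = 13 bits


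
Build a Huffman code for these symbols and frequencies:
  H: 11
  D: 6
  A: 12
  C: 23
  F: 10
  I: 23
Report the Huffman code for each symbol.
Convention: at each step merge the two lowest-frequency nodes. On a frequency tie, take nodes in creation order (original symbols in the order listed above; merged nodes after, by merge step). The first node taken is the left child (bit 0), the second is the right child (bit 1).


Huffman tree construction:
Step 1: Merge D(6) + F(10) = 16
Step 2: Merge H(11) + A(12) = 23
Step 3: Merge (D+F)(16) + C(23) = 39
Step 4: Merge I(23) + (H+A)(23) = 46
Step 5: Merge ((D+F)+C)(39) + (I+(H+A))(46) = 85
Read each symbol's code off the tree from the root (left child = 0, right child = 1).

Codes:
  H: 110 (length 3)
  D: 000 (length 3)
  A: 111 (length 3)
  C: 01 (length 2)
  F: 001 (length 3)
  I: 10 (length 2)
Average code length: 209/85 = 2.4588 bits/symbol


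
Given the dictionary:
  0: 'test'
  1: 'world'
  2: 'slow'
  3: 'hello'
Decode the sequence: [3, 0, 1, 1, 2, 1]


Look up each index in the dictionary:
  3 -> 'hello'
  0 -> 'test'
  1 -> 'world'
  1 -> 'world'
  2 -> 'slow'
  1 -> 'world'

Decoded: "hello test world world slow world"


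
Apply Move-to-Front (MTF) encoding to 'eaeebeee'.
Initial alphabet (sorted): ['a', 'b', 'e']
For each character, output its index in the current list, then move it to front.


MTF encoding:
'e': index 2 in ['a', 'b', 'e'] -> ['e', 'a', 'b']
'a': index 1 in ['e', 'a', 'b'] -> ['a', 'e', 'b']
'e': index 1 in ['a', 'e', 'b'] -> ['e', 'a', 'b']
'e': index 0 in ['e', 'a', 'b'] -> ['e', 'a', 'b']
'b': index 2 in ['e', 'a', 'b'] -> ['b', 'e', 'a']
'e': index 1 in ['b', 'e', 'a'] -> ['e', 'b', 'a']
'e': index 0 in ['e', 'b', 'a'] -> ['e', 'b', 'a']
'e': index 0 in ['e', 'b', 'a'] -> ['e', 'b', 'a']


Output: [2, 1, 1, 0, 2, 1, 0, 0]


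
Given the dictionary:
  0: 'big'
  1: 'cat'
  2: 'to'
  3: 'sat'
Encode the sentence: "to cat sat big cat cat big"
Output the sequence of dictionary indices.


Look up each word in the dictionary:
  'to' -> 2
  'cat' -> 1
  'sat' -> 3
  'big' -> 0
  'cat' -> 1
  'cat' -> 1
  'big' -> 0

Encoded: [2, 1, 3, 0, 1, 1, 0]


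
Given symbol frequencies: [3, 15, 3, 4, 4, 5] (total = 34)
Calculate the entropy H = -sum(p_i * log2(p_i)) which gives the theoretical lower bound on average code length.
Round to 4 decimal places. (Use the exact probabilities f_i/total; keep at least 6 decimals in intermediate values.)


Per-symbol terms -p_i * log2(p_i) with p_i = f_i/34:
  p = 3/34 = 0.088235: log2(p) = -3.502500, -p*log2(p) = 0.309044
  p = 15/34 = 0.441176: log2(p) = -1.180572, -p*log2(p) = 0.520841
  p = 3/34 = 0.088235: log2(p) = -3.502500, -p*log2(p) = 0.309044
  p = 4/34 = 0.117647: log2(p) = -3.087463, -p*log2(p) = 0.363231
  p = 4/34 = 0.117647: log2(p) = -3.087463, -p*log2(p) = 0.363231
  p = 5/34 = 0.147059: log2(p) = -2.765535, -p*log2(p) = 0.406696
H = 0.309044 + 0.520841 + 0.309044 + 0.363231 + 0.363231 + 0.406696 = 2.272087

H = 2.2721 bits/symbol


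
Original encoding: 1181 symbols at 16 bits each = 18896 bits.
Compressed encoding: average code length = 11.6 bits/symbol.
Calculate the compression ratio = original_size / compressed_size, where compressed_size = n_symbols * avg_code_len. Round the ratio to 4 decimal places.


original_size = n_symbols * orig_bits = 1181 * 16 = 18896 bits
compressed_size = n_symbols * avg_code_len = 1181 * 11.6 = 13699.6 bits
ratio = original_size / compressed_size = 18896 / 13699.6 = 1.3793

Compression ratio = 1.3793


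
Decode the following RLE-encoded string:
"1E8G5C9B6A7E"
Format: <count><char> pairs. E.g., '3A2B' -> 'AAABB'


Expanding each <count><char> pair:
  1E -> 'E'
  8G -> 'GGGGGGGG'
  5C -> 'CCCCC'
  9B -> 'BBBBBBBBB'
  6A -> 'AAAAAA'
  7E -> 'EEEEEEE'

Decoded = EGGGGGGGGCCCCCBBBBBBBBBAAAAAAEEEEEEE


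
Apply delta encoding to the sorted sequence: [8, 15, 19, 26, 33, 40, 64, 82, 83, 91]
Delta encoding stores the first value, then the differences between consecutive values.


First value: 8
Deltas:
  15 - 8 = 7
  19 - 15 = 4
  26 - 19 = 7
  33 - 26 = 7
  40 - 33 = 7
  64 - 40 = 24
  82 - 64 = 18
  83 - 82 = 1
  91 - 83 = 8


Delta encoded: [8, 7, 4, 7, 7, 7, 24, 18, 1, 8]


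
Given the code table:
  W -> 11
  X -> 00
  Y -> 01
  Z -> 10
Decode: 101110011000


Decoding:
10 -> Z
11 -> W
10 -> Z
01 -> Y
10 -> Z
00 -> X


Result: ZWZYZX


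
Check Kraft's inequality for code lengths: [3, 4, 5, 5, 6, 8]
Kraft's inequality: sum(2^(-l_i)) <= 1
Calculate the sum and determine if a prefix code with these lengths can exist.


Sum = 2^(-3) + 2^(-4) + 2^(-5) + 2^(-5) + 2^(-6) + 2^(-8)
    = 0.125 + 0.0625 + 0.03125 + 0.03125 + 0.015625 + 0.00390625
    = 69/256 = 0.26953125
Since 0.26953125 <= 1, Kraft's inequality IS satisfied.
A prefix code with these lengths CAN exist.

Kraft sum = 0.26953125. Satisfied.


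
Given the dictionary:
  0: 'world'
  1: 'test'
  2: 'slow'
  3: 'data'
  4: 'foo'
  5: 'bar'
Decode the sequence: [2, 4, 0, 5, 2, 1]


Look up each index in the dictionary:
  2 -> 'slow'
  4 -> 'foo'
  0 -> 'world'
  5 -> 'bar'
  2 -> 'slow'
  1 -> 'test'

Decoded: "slow foo world bar slow test"


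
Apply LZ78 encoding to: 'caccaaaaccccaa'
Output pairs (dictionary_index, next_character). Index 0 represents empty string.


LZ78 encoding steps:
Dictionary: {0: ''}
Step 1: w='' (idx 0), next='c' -> output (0, 'c'), add 'c' as idx 1
Step 2: w='' (idx 0), next='a' -> output (0, 'a'), add 'a' as idx 2
Step 3: w='c' (idx 1), next='c' -> output (1, 'c'), add 'cc' as idx 3
Step 4: w='a' (idx 2), next='a' -> output (2, 'a'), add 'aa' as idx 4
Step 5: w='aa' (idx 4), next='c' -> output (4, 'c'), add 'aac' as idx 5
Step 6: w='cc' (idx 3), next='c' -> output (3, 'c'), add 'ccc' as idx 6
Step 7: w='aa' (idx 4), end of input -> output (4, '')


Encoded: [(0, 'c'), (0, 'a'), (1, 'c'), (2, 'a'), (4, 'c'), (3, 'c'), (4, '')]


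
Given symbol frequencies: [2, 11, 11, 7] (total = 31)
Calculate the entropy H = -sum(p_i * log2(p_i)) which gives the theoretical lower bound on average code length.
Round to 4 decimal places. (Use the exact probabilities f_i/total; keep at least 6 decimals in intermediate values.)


Per-symbol terms -p_i * log2(p_i) with p_i = f_i/31:
  p = 2/31 = 0.064516: log2(p) = -3.954196, -p*log2(p) = 0.255109
  p = 11/31 = 0.354839: log2(p) = -1.494765, -p*log2(p) = 0.530400
  p = 11/31 = 0.354839: log2(p) = -1.494765, -p*log2(p) = 0.530400
  p = 7/31 = 0.225806: log2(p) = -2.146841, -p*log2(p) = 0.484771
H = 0.255109 + 0.530400 + 0.530400 + 0.484771 = 1.800680

H = 1.8007 bits/symbol


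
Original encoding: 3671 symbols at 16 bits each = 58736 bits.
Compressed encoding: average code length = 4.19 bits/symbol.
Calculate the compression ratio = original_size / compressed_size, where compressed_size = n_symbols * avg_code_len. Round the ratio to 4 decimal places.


original_size = n_symbols * orig_bits = 3671 * 16 = 58736 bits
compressed_size = n_symbols * avg_code_len = 3671 * 4.19 = 15381.49 bits
ratio = original_size / compressed_size = 58736 / 15381.49 = 3.8186

Compression ratio = 3.8186


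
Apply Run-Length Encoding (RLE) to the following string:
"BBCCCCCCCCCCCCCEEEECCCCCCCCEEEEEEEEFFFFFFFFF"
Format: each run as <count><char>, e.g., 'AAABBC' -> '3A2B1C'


Scanning runs left to right:
  i=0: run of 'B' x 2 -> '2B'
  i=2: run of 'C' x 13 -> '13C'
  i=15: run of 'E' x 4 -> '4E'
  i=19: run of 'C' x 8 -> '8C'
  i=27: run of 'E' x 8 -> '8E'
  i=35: run of 'F' x 9 -> '9F'

RLE = 2B13C4E8C8E9F


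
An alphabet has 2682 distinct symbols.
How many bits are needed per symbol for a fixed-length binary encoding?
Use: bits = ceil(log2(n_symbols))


log2(2682) = 11.3891
Bracket: 2^11 = 2048 < 2682 <= 2^12 = 4096
So ceil(log2(2682)) = 12

bits = ceil(log2(2682)) = ceil(11.3891) = 12 bits


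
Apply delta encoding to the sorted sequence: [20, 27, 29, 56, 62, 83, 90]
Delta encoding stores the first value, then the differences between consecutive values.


First value: 20
Deltas:
  27 - 20 = 7
  29 - 27 = 2
  56 - 29 = 27
  62 - 56 = 6
  83 - 62 = 21
  90 - 83 = 7


Delta encoded: [20, 7, 2, 27, 6, 21, 7]


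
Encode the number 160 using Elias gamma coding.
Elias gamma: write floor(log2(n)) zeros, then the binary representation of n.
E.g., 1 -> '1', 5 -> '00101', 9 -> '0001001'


num_bits = floor(log2(160)) + 1 = 8
leading_zeros = num_bits - 1 = 7
binary(160) = 10100000

Elias gamma(160) = '0000000' + '10100000' = 000000010100000 (15 bits)


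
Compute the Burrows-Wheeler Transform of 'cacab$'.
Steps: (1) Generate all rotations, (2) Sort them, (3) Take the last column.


Rotations (sorted):
  0: $cacab -> last char: b
  1: ab$cac -> last char: c
  2: acab$c -> last char: c
  3: b$caca -> last char: a
  4: cab$ca -> last char: a
  5: cacab$ -> last char: $


BWT = bccaa$


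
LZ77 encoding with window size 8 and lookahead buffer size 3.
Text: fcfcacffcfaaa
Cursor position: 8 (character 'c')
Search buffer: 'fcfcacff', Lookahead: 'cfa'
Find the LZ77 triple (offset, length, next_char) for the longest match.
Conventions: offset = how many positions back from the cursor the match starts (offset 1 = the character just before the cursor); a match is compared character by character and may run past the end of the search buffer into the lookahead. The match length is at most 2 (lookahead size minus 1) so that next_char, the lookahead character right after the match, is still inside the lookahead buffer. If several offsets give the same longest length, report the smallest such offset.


Try each offset into the search buffer:
  offset=1 (pos 7, char 'f'): match length 0
  offset=2 (pos 6, char 'f'): match length 0
  offset=3 (pos 5, char 'c'): match length 2
  offset=4 (pos 4, char 'a'): match length 0
  offset=5 (pos 3, char 'c'): match length 1
  offset=6 (pos 2, char 'f'): match length 0
  offset=7 (pos 1, char 'c'): match length 2
  offset=8 (pos 0, char 'f'): match length 0
Longest match has length 2, found at offsets 3, 7; take the smallest, offset 3.
next_char = character at position 8 + 2 = 10 -> 'a'

Best match: offset=3, length=2 (matching 'cf' starting at position 5)
LZ77 triple: (3, 2, 'a')


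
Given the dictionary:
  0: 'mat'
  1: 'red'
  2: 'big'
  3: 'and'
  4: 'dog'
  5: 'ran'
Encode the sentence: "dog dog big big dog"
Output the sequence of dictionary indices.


Look up each word in the dictionary:
  'dog' -> 4
  'dog' -> 4
  'big' -> 2
  'big' -> 2
  'dog' -> 4

Encoded: [4, 4, 2, 2, 4]


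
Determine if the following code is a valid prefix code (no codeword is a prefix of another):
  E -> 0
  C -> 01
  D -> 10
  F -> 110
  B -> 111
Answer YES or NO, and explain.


Checking each pair (does one codeword prefix another?):
  E='0' vs C='01': prefix -- VIOLATION

NO -- this is NOT a valid prefix code. E (0) is a prefix of C (01).


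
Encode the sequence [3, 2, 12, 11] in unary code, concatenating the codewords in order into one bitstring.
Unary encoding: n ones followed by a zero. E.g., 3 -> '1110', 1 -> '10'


Encode each number as n ones followed by a terminating 0:
  3 -> 1110 (4 bits)
  2 -> 110 (3 bits)
  12 -> 1111111111110 (13 bits)
  11 -> 111111111110 (12 bits)
Total length = 4 + 3 + 13 + 12 = 32 bits.

Unary([3, 2, 12, 11]) = 11101101111111111110111111111110 (32 bits)


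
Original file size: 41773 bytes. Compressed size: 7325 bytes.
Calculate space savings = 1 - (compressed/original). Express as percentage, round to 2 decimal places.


ratio = compressed/original = 7325/41773 = 0.175353
savings = 1 - ratio = 1 - 0.175353 = 0.824647
as a percentage: 0.824647 * 100 = 82.46%

Space savings = 1 - 7325/41773 = 82.46%
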